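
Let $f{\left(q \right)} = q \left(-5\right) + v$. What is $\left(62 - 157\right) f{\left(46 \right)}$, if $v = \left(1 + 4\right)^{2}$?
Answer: $19475$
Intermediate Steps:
$v = 25$ ($v = 5^{2} = 25$)
$f{\left(q \right)} = 25 - 5 q$ ($f{\left(q \right)} = q \left(-5\right) + 25 = - 5 q + 25 = 25 - 5 q$)
$\left(62 - 157\right) f{\left(46 \right)} = \left(62 - 157\right) \left(25 - 230\right) = - 95 \left(25 - 230\right) = \left(-95\right) \left(-205\right) = 19475$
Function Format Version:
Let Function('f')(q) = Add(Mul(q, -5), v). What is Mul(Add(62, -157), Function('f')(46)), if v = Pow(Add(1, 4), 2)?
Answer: 19475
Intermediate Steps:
v = 25 (v = Pow(5, 2) = 25)
Function('f')(q) = Add(25, Mul(-5, q)) (Function('f')(q) = Add(Mul(q, -5), 25) = Add(Mul(-5, q), 25) = Add(25, Mul(-5, q)))
Mul(Add(62, -157), Function('f')(46)) = Mul(Add(62, -157), Add(25, Mul(-5, 46))) = Mul(-95, Add(25, -230)) = Mul(-95, -205) = 19475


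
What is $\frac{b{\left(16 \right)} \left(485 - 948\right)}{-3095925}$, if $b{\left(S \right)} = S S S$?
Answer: $\frac{1896448}{3095925} \approx 0.61256$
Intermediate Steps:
$b{\left(S \right)} = S^{3}$ ($b{\left(S \right)} = S^{2} S = S^{3}$)
$\frac{b{\left(16 \right)} \left(485 - 948\right)}{-3095925} = \frac{16^{3} \left(485 - 948\right)}{-3095925} = 4096 \left(-463\right) \left(- \frac{1}{3095925}\right) = \left(-1896448\right) \left(- \frac{1}{3095925}\right) = \frac{1896448}{3095925}$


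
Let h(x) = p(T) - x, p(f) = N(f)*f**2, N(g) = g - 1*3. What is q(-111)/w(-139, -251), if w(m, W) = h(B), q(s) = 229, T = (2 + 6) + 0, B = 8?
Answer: 229/312 ≈ 0.73397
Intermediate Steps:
N(g) = -3 + g (N(g) = g - 3 = -3 + g)
T = 8 (T = 8 + 0 = 8)
p(f) = f**2*(-3 + f) (p(f) = (-3 + f)*f**2 = f**2*(-3 + f))
h(x) = 320 - x (h(x) = 8**2*(-3 + 8) - x = 64*5 - x = 320 - x)
w(m, W) = 312 (w(m, W) = 320 - 1*8 = 320 - 8 = 312)
q(-111)/w(-139, -251) = 229/312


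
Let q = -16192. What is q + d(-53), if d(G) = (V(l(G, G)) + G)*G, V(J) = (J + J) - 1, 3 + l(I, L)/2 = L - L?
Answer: -12694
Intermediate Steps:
l(I, L) = -6 (l(I, L) = -6 + 2*(L - L) = -6 + 2*0 = -6 + 0 = -6)
V(J) = -1 + 2*J (V(J) = 2*J - 1 = -1 + 2*J)
d(G) = G*(-13 + G) (d(G) = ((-1 + 2*(-6)) + G)*G = ((-1 - 12) + G)*G = (-13 + G)*G = G*(-13 + G))
q + d(-53) = -16192 - 53*(-13 - 53) = -16192 - 53*(-66) = -16192 + 3498 = -12694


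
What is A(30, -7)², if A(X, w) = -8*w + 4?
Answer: 3600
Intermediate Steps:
A(X, w) = 4 - 8*w
A(30, -7)² = (4 - 8*(-7))² = (4 + 56)² = 60² = 3600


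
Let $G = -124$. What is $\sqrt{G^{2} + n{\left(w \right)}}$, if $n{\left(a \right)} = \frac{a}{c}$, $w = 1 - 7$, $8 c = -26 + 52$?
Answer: $\frac{2 \sqrt{649558}}{13} \approx 123.99$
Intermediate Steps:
$c = \frac{13}{4}$ ($c = \frac{-26 + 52}{8} = \frac{1}{8} \cdot 26 = \frac{13}{4} \approx 3.25$)
$w = -6$ ($w = 1 - 7 = -6$)
$n{\left(a \right)} = \frac{4 a}{13}$ ($n{\left(a \right)} = \frac{a}{\frac{13}{4}} = a \frac{4}{13} = \frac{4 a}{13}$)
$\sqrt{G^{2} + n{\left(w \right)}} = \sqrt{\left(-124\right)^{2} + \frac{4}{13} \left(-6\right)} = \sqrt{15376 - \frac{24}{13}} = \sqrt{\frac{199864}{13}} = \frac{2 \sqrt{649558}}{13}$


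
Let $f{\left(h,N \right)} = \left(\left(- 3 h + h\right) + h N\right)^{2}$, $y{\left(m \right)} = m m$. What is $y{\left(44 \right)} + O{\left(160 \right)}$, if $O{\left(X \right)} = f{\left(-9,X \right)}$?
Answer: $2024020$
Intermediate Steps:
$y{\left(m \right)} = m^{2}$
$f{\left(h,N \right)} = \left(- 2 h + N h\right)^{2}$
$O{\left(X \right)} = 81 \left(-2 + X\right)^{2}$ ($O{\left(X \right)} = \left(-9\right)^{2} \left(-2 + X\right)^{2} = 81 \left(-2 + X\right)^{2}$)
$y{\left(44 \right)} + O{\left(160 \right)} = 44^{2} + 81 \left(-2 + 160\right)^{2} = 1936 + 81 \cdot 158^{2} = 1936 + 81 \cdot 24964 = 1936 + 2022084 = 2024020$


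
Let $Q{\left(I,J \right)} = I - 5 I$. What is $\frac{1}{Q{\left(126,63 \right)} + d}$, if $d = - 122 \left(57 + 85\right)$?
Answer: $- \frac{1}{17828} \approx -5.6092 \cdot 10^{-5}$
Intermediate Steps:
$Q{\left(I,J \right)} = - 4 I$
$d = -17324$ ($d = \left(-122\right) 142 = -17324$)
$\frac{1}{Q{\left(126,63 \right)} + d} = \frac{1}{\left(-4\right) 126 - 17324} = \frac{1}{-504 - 17324} = \frac{1}{-17828} = - \frac{1}{17828}$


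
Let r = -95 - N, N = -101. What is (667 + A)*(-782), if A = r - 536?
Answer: -107134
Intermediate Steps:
r = 6 (r = -95 - 1*(-101) = -95 + 101 = 6)
A = -530 (A = 6 - 536 = -530)
(667 + A)*(-782) = (667 - 530)*(-782) = 137*(-782) = -107134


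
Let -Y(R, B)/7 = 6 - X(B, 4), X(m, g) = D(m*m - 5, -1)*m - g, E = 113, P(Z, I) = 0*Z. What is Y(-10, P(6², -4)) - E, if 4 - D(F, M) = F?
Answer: -183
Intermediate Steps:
P(Z, I) = 0
D(F, M) = 4 - F
X(m, g) = -g + m*(9 - m²) (X(m, g) = (4 - (m*m - 5))*m - g = (4 - (m² - 5))*m - g = (4 - (-5 + m²))*m - g = (4 + (5 - m²))*m - g = (9 - m²)*m - g = m*(9 - m²) - g = -g + m*(9 - m²))
Y(R, B) = -70 - 7*B³ + 63*B (Y(R, B) = -7*(6 - (-1*4 - B³ + 9*B)) = -7*(6 - (-4 - B³ + 9*B)) = -7*(6 + (4 + B³ - 9*B)) = -7*(10 + B³ - 9*B) = -70 - 7*B³ + 63*B)
Y(-10, P(6², -4)) - E = (-70 - 7*0³ + 63*0) - 1*113 = (-70 - 7*0 + 0) - 113 = (-70 + 0 + 0) - 113 = -70 - 113 = -183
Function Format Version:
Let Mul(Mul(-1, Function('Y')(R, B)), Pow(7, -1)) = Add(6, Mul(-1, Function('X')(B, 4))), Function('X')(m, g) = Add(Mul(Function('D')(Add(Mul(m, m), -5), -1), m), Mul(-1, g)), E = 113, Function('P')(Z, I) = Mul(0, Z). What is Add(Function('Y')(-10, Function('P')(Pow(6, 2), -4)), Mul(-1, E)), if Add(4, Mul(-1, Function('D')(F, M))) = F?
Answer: -183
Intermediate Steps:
Function('P')(Z, I) = 0
Function('D')(F, M) = Add(4, Mul(-1, F))
Function('X')(m, g) = Add(Mul(-1, g), Mul(m, Add(9, Mul(-1, Pow(m, 2))))) (Function('X')(m, g) = Add(Mul(Add(4, Mul(-1, Add(Mul(m, m), -5))), m), Mul(-1, g)) = Add(Mul(Add(4, Mul(-1, Add(Pow(m, 2), -5))), m), Mul(-1, g)) = Add(Mul(Add(4, Mul(-1, Add(-5, Pow(m, 2)))), m), Mul(-1, g)) = Add(Mul(Add(4, Add(5, Mul(-1, Pow(m, 2)))), m), Mul(-1, g)) = Add(Mul(Add(9, Mul(-1, Pow(m, 2))), m), Mul(-1, g)) = Add(Mul(m, Add(9, Mul(-1, Pow(m, 2)))), Mul(-1, g)) = Add(Mul(-1, g), Mul(m, Add(9, Mul(-1, Pow(m, 2))))))
Function('Y')(R, B) = Add(-70, Mul(-7, Pow(B, 3)), Mul(63, B)) (Function('Y')(R, B) = Mul(-7, Add(6, Mul(-1, Add(Mul(-1, 4), Mul(-1, Pow(B, 3)), Mul(9, B))))) = Mul(-7, Add(6, Mul(-1, Add(-4, Mul(-1, Pow(B, 3)), Mul(9, B))))) = Mul(-7, Add(6, Add(4, Pow(B, 3), Mul(-9, B)))) = Mul(-7, Add(10, Pow(B, 3), Mul(-9, B))) = Add(-70, Mul(-7, Pow(B, 3)), Mul(63, B)))
Add(Function('Y')(-10, Function('P')(Pow(6, 2), -4)), Mul(-1, E)) = Add(Add(-70, Mul(-7, Pow(0, 3)), Mul(63, 0)), Mul(-1, 113)) = Add(Add(-70, Mul(-7, 0), 0), -113) = Add(Add(-70, 0, 0), -113) = Add(-70, -113) = -183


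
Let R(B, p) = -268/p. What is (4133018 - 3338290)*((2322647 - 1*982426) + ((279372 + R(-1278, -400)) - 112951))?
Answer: 29934277896094/25 ≈ 1.1974e+12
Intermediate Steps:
(4133018 - 3338290)*((2322647 - 1*982426) + ((279372 + R(-1278, -400)) - 112951)) = (4133018 - 3338290)*((2322647 - 1*982426) + ((279372 - 268/(-400)) - 112951)) = 794728*((2322647 - 982426) + ((279372 - 268*(-1/400)) - 112951)) = 794728*(1340221 + ((279372 + 67/100) - 112951)) = 794728*(1340221 + (27937267/100 - 112951)) = 794728*(1340221 + 16642167/100) = 794728*(150664267/100) = 29934277896094/25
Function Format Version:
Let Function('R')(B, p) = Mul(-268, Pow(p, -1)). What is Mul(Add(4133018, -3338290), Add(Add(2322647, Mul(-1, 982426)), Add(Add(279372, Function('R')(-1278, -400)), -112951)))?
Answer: Rational(29934277896094, 25) ≈ 1.1974e+12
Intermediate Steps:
Mul(Add(4133018, -3338290), Add(Add(2322647, Mul(-1, 982426)), Add(Add(279372, Function('R')(-1278, -400)), -112951))) = Mul(Add(4133018, -3338290), Add(Add(2322647, Mul(-1, 982426)), Add(Add(279372, Mul(-268, Pow(-400, -1))), -112951))) = Mul(794728, Add(Add(2322647, -982426), Add(Add(279372, Mul(-268, Rational(-1, 400))), -112951))) = Mul(794728, Add(1340221, Add(Add(279372, Rational(67, 100)), -112951))) = Mul(794728, Add(1340221, Add(Rational(27937267, 100), -112951))) = Mul(794728, Add(1340221, Rational(16642167, 100))) = Mul(794728, Rational(150664267, 100)) = Rational(29934277896094, 25)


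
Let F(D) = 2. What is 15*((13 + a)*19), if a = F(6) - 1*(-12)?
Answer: 7695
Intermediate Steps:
a = 14 (a = 2 - 1*(-12) = 2 + 12 = 14)
15*((13 + a)*19) = 15*((13 + 14)*19) = 15*(27*19) = 15*513 = 7695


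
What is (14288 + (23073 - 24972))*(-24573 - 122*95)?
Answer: -448023407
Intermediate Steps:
(14288 + (23073 - 24972))*(-24573 - 122*95) = (14288 - 1899)*(-24573 - 11590) = 12389*(-36163) = -448023407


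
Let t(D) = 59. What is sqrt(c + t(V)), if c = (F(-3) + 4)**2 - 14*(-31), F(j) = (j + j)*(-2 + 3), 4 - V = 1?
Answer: sqrt(497) ≈ 22.293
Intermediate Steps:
V = 3 (V = 4 - 1*1 = 4 - 1 = 3)
F(j) = 2*j (F(j) = (2*j)*1 = 2*j)
c = 438 (c = (2*(-3) + 4)**2 - 14*(-31) = (-6 + 4)**2 + 434 = (-2)**2 + 434 = 4 + 434 = 438)
sqrt(c + t(V)) = sqrt(438 + 59) = sqrt(497)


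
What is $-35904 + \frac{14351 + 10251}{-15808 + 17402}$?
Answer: $- \frac{28603187}{797} \approx -35889.0$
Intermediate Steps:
$-35904 + \frac{14351 + 10251}{-15808 + 17402} = -35904 + \frac{24602}{1594} = -35904 + 24602 \cdot \frac{1}{1594} = -35904 + \frac{12301}{797} = - \frac{28603187}{797}$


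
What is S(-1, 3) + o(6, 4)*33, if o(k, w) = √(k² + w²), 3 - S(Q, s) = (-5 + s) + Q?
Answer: 6 + 66*√13 ≈ 243.97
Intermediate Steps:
S(Q, s) = 8 - Q - s (S(Q, s) = 3 - ((-5 + s) + Q) = 3 - (-5 + Q + s) = 3 + (5 - Q - s) = 8 - Q - s)
S(-1, 3) + o(6, 4)*33 = (8 - 1*(-1) - 1*3) + √(6² + 4²)*33 = (8 + 1 - 3) + √(36 + 16)*33 = 6 + √52*33 = 6 + (2*√13)*33 = 6 + 66*√13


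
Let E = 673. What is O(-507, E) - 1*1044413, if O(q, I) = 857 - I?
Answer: -1044229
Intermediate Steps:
O(-507, E) - 1*1044413 = (857 - 1*673) - 1*1044413 = (857 - 673) - 1044413 = 184 - 1044413 = -1044229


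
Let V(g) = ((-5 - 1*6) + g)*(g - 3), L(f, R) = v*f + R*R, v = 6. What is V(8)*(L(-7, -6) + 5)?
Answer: 15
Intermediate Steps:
L(f, R) = R² + 6*f (L(f, R) = 6*f + R*R = 6*f + R² = R² + 6*f)
V(g) = (-11 + g)*(-3 + g) (V(g) = ((-5 - 6) + g)*(-3 + g) = (-11 + g)*(-3 + g))
V(8)*(L(-7, -6) + 5) = (33 + 8² - 14*8)*(((-6)² + 6*(-7)) + 5) = (33 + 64 - 112)*((36 - 42) + 5) = -15*(-6 + 5) = -15*(-1) = 15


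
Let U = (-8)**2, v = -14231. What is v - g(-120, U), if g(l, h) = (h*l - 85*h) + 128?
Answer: -1239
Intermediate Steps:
U = 64
g(l, h) = 128 - 85*h + h*l (g(l, h) = (-85*h + h*l) + 128 = 128 - 85*h + h*l)
v - g(-120, U) = -14231 - (128 - 85*64 + 64*(-120)) = -14231 - (128 - 5440 - 7680) = -14231 - 1*(-12992) = -14231 + 12992 = -1239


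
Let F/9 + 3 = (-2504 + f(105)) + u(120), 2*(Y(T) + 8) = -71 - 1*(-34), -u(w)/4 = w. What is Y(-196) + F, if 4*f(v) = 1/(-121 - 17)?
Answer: -4951351/184 ≈ -26910.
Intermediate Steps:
u(w) = -4*w
Y(T) = -53/2 (Y(T) = -8 + (-71 - 1*(-34))/2 = -8 + (-71 + 34)/2 = -8 + (½)*(-37) = -8 - 37/2 = -53/2)
f(v) = -1/552 (f(v) = 1/(4*(-121 - 17)) = (¼)/(-138) = (¼)*(-1/138) = -1/552)
F = -4946475/184 (F = -27 + 9*((-2504 - 1/552) - 4*120) = -27 + 9*(-1382209/552 - 480) = -27 + 9*(-1647169/552) = -27 - 4941507/184 = -4946475/184 ≈ -26883.)
Y(-196) + F = -53/2 - 4946475/184 = -4951351/184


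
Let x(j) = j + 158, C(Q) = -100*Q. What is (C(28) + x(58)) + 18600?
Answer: 16016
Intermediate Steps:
x(j) = 158 + j
(C(28) + x(58)) + 18600 = (-100*28 + (158 + 58)) + 18600 = (-2800 + 216) + 18600 = -2584 + 18600 = 16016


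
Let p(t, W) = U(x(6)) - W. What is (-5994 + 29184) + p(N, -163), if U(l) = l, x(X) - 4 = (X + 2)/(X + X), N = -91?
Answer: 70073/3 ≈ 23358.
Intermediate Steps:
x(X) = 4 + (2 + X)/(2*X) (x(X) = 4 + (X + 2)/(X + X) = 4 + (2 + X)/((2*X)) = 4 + (2 + X)*(1/(2*X)) = 4 + (2 + X)/(2*X))
p(t, W) = 14/3 - W (p(t, W) = (9/2 + 1/6) - W = 14/3 - W)
(-5994 + 29184) + p(N, -163) = (-5994 + 29184) + (14/3 - 1*(-163)) = 23190 + (14/3 + 163) = 23190 + 503/3 = 70073/3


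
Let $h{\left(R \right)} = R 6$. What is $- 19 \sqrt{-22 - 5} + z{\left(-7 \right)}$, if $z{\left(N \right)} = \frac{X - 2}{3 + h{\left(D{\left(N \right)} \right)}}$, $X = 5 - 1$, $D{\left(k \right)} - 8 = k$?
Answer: $\frac{2}{9} - 57 i \sqrt{3} \approx 0.22222 - 98.727 i$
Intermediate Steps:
$D{\left(k \right)} = 8 + k$
$h{\left(R \right)} = 6 R$
$X = 4$ ($X = 5 - 1 = 4$)
$z{\left(N \right)} = \frac{2}{51 + 6 N}$ ($z{\left(N \right)} = \frac{4 - 2}{3 + 6 \left(8 + N\right)} = \frac{2}{3 + \left(48 + 6 N\right)} = \frac{2}{51 + 6 N}$)
$- 19 \sqrt{-22 - 5} + z{\left(-7 \right)} = - 19 \sqrt{-22 - 5} + \frac{2}{3 \left(17 + 2 \left(-7\right)\right)} = - 19 \sqrt{-27} + \frac{2}{3 \left(17 - 14\right)} = - 19 \cdot 3 i \sqrt{3} + \frac{2}{3 \cdot 3} = - 57 i \sqrt{3} + \frac{2}{3} \cdot \frac{1}{3} = - 57 i \sqrt{3} + \frac{2}{9} = \frac{2}{9} - 57 i \sqrt{3}$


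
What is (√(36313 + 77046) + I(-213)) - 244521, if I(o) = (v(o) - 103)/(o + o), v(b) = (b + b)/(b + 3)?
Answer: -607634096/2485 + √113359 ≈ -2.4418e+5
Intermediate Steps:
v(b) = 2*b/(3 + b) (v(b) = (2*b)/(3 + b) = 2*b/(3 + b))
I(o) = (-103 + 2*o/(3 + o))/(2*o) (I(o) = (2*o/(3 + o) - 103)/(o + o) = (-103 + 2*o/(3 + o))/((2*o)) = (-103 + 2*o/(3 + o))*(1/(2*o)) = (-103 + 2*o/(3 + o))/(2*o))
(√(36313 + 77046) + I(-213)) - 244521 = (√(36313 + 77046) + (½)*(-309 - 101*(-213))/(-213*(3 - 213))) - 244521 = (√113359 + (½)*(-1/213)*(-309 + 21513)/(-210)) - 244521 = (√113359 + (½)*(-1/213)*(-1/210)*21204) - 244521 = (√113359 + 589/2485) - 244521 = (589/2485 + √113359) - 244521 = -607634096/2485 + √113359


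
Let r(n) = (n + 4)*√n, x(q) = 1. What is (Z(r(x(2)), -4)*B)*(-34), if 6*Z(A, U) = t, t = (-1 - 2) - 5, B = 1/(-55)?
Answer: -136/165 ≈ -0.82424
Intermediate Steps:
r(n) = √n*(4 + n) (r(n) = (4 + n)*√n = √n*(4 + n))
B = -1/55 ≈ -0.018182
t = -8 (t = -3 - 5 = -8)
Z(A, U) = -4/3 (Z(A, U) = (⅙)*(-8) = -4/3)
(Z(r(x(2)), -4)*B)*(-34) = -4/3*(-1/55)*(-34) = (4/165)*(-34) = -136/165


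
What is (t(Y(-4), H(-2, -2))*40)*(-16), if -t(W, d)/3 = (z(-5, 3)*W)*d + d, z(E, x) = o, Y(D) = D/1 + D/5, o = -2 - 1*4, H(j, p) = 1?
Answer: 57216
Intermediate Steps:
o = -6 (o = -2 - 4 = -6)
Y(D) = 6*D/5 (Y(D) = D*1 + D*(1/5) = D + D/5 = 6*D/5)
z(E, x) = -6
t(W, d) = -3*d + 18*W*d (t(W, d) = -3*((-6*W)*d + d) = -3*(-6*W*d + d) = -3*(d - 6*W*d) = -3*d + 18*W*d)
(t(Y(-4), H(-2, -2))*40)*(-16) = ((3*1*(-1 + 6*((6/5)*(-4))))*40)*(-16) = ((3*1*(-1 + 6*(-24/5)))*40)*(-16) = ((3*1*(-1 - 144/5))*40)*(-16) = ((3*1*(-149/5))*40)*(-16) = -447/5*40*(-16) = -3576*(-16) = 57216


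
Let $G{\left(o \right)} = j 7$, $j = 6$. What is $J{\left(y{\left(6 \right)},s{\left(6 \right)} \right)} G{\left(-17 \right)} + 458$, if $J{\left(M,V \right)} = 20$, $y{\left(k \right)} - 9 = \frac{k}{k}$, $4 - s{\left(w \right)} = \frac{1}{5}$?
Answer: $1298$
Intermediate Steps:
$s{\left(w \right)} = \frac{19}{5}$ ($s{\left(w \right)} = 4 - \frac{1}{5} = \frac{19}{5}$)
$y{\left(k \right)} = 10$ ($y{\left(k \right)} = 9 + \frac{k}{k} = 9 + 1 = 10$)
$G{\left(o \right)} = 42$ ($G{\left(o \right)} = 6 \cdot 7 = 42$)
$J{\left(y{\left(6 \right)},s{\left(6 \right)} \right)} G{\left(-17 \right)} + 458 = 20 \cdot 42 + 458 = 840 + 458 = 1298$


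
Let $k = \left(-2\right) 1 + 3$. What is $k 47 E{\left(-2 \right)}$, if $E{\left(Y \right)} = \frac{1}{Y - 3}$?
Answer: $- \frac{47}{5} \approx -9.4$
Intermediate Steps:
$E{\left(Y \right)} = \frac{1}{-3 + Y}$
$k = 1$ ($k = -2 + 3 = 1$)
$k 47 E{\left(-2 \right)} = \frac{1 \cdot 47}{-3 - 2} = \frac{47}{-5} = 47 \left(- \frac{1}{5}\right) = - \frac{47}{5}$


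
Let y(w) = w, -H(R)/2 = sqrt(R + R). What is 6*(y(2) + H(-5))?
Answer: 12 - 12*I*sqrt(10) ≈ 12.0 - 37.947*I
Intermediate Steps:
H(R) = -2*sqrt(2)*sqrt(R) (H(R) = -2*sqrt(R + R) = -2*sqrt(2)*sqrt(R))
6*(y(2) + H(-5)) = 6*(2 - 2*sqrt(2)*sqrt(-5)) = 6*(2 - 2*sqrt(2)*I*sqrt(5)) = 6*(2 - 2*I*sqrt(10)) = 12 - 12*I*sqrt(10)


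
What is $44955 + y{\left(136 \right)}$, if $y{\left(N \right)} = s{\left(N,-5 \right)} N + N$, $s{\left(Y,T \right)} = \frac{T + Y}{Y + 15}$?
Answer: $\frac{6826557}{151} \approx 45209.0$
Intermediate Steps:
$s{\left(Y,T \right)} = \frac{T + Y}{15 + Y}$
$y{\left(N \right)} = N + \frac{N \left(-5 + N\right)}{15 + N}$ ($y{\left(N \right)} = \frac{-5 + N}{15 + N} N + N = \frac{N \left(-5 + N\right)}{15 + N} + N = N + \frac{N \left(-5 + N\right)}{15 + N}$)
$44955 + y{\left(136 \right)} = 44955 + 2 \cdot 136 \frac{1}{15 + 136} \left(5 + 136\right) = 44955 + 2 \cdot 136 \cdot \frac{1}{151} \cdot 141 = 44955 + \frac{38352}{151} = \frac{6826557}{151}$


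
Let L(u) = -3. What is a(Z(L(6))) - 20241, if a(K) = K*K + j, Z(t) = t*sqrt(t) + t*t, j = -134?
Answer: -20321 - 54*I*sqrt(3) ≈ -20321.0 - 93.531*I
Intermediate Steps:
Z(t) = t**2 + t**(3/2) (Z(t) = t**(3/2) + t**2 = t**2 + t**(3/2))
a(K) = -134 + K**2 (a(K) = K*K - 134 = K**2 - 134 = -134 + K**2)
a(Z(L(6))) - 20241 = (-134 + ((-3)**2 + (-3)**(3/2))**2) - 20241 = (-134 + (9 - 3*I*sqrt(3))**2) - 20241 = -20375 + (9 - 3*I*sqrt(3))**2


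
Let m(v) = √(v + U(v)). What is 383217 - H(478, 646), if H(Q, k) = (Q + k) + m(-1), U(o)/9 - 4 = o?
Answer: 382093 - √26 ≈ 3.8209e+5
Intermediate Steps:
U(o) = 36 + 9*o
m(v) = √(36 + 10*v) (m(v) = √(v + (36 + 9*v)) = √(36 + 10*v))
H(Q, k) = Q + k + √26 (H(Q, k) = (Q + k) + √(36 + 10*(-1)) = (Q + k) + √(36 - 10) = (Q + k) + √26 = Q + k + √26)
383217 - H(478, 646) = 383217 - (478 + 646 + √26) = 383217 - (1124 + √26) = 383217 + (-1124 - √26) = 382093 - √26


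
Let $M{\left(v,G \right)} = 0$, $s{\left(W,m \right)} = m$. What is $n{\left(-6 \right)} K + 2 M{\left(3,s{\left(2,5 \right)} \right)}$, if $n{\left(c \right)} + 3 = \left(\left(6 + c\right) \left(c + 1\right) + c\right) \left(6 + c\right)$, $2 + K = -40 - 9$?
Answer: $153$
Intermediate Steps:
$K = -51$ ($K = -2 - 49 = -51$)
$n{\left(c \right)} = -3 + \left(6 + c\right) \left(c + \left(1 + c\right) \left(6 + c\right)\right)$ ($n{\left(c \right)} = -3 + \left(\left(6 + c\right) \left(c + 1\right) + c\right) \left(6 + c\right) = -3 + \left(\left(6 + c\right) \left(1 + c\right) + c\right) \left(6 + c\right) = -3 + \left(\left(1 + c\right) \left(6 + c\right) + c\right) \left(6 + c\right) = -3 + \left(c + \left(1 + c\right) \left(6 + c\right)\right) \left(6 + c\right) = -3 + \left(6 + c\right) \left(c + \left(1 + c\right) \left(6 + c\right)\right)$)
$n{\left(-6 \right)} K + 2 M{\left(3,s{\left(2,5 \right)} \right)} = \left(33 + \left(-6\right)^{3} + 14 \left(-6\right)^{2} + 54 \left(-6\right)\right) \left(-51\right) + 2 \cdot 0 = \left(33 - 216 + 14 \cdot 36 - 324\right) \left(-51\right) + 0 = \left(33 - 216 + 504 - 324\right) \left(-51\right) + 0 = \left(-3\right) \left(-51\right) + 0 = 153 + 0 = 153$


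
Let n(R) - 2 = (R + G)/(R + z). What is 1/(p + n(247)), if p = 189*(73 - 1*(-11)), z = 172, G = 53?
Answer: 419/6653182 ≈ 6.2977e-5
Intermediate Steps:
n(R) = 2 + (53 + R)/(172 + R) (n(R) = 2 + (R + 53)/(R + 172) = 2 + (53 + R)/(172 + R))
p = 15876 (p = 189*(73 + 11) = 189*84 = 15876)
1/(p + n(247)) = 1/(15876 + (397 + 3*247)/(172 + 247)) = 1/(15876 + (397 + 741)/419) = 1/(15876 + (1/419)*1138) = 1/(15876 + 1138/419) = 1/(6653182/419) = 419/6653182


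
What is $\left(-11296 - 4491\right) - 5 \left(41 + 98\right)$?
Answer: $-16482$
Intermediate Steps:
$\left(-11296 - 4491\right) - 5 \left(41 + 98\right) = -15787 - 695 = -16482$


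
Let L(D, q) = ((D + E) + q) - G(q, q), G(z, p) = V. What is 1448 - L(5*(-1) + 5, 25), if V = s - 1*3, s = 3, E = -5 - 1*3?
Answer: 1431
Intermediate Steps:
E = -8 (E = -5 - 3 = -8)
V = 0 (V = 3 - 1*3 = 3 - 3 = 0)
G(z, p) = 0
L(D, q) = -8 + D + q (L(D, q) = ((D - 8) + q) - 1*0 = ((-8 + D) + q) + 0 = (-8 + D + q) + 0 = -8 + D + q)
1448 - L(5*(-1) + 5, 25) = 1448 - (-8 + (5*(-1) + 5) + 25) = 1448 - (-8 + (-5 + 5) + 25) = 1448 - (-8 + 0 + 25) = 1448 - 1*17 = 1448 - 17 = 1431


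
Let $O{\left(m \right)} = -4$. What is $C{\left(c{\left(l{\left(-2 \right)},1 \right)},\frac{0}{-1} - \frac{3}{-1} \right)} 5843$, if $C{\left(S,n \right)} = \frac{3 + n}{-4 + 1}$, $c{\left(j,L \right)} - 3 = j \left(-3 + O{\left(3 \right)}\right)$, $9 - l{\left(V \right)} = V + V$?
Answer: $-11686$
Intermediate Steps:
$l{\left(V \right)} = 9 - 2 V$ ($l{\left(V \right)} = 9 - \left(V + V\right) = 9 - 2 V$)
$c{\left(j,L \right)} = 3 - 7 j$ ($c{\left(j,L \right)} = 3 + j \left(-3 - 4\right) = 3 + j \left(-7\right) = 3 - 7 j$)
$C{\left(S,n \right)} = -1 - \frac{n}{3}$ ($C{\left(S,n \right)} = \frac{3 + n}{-3} = \left(3 + n\right) \left(- \frac{1}{3}\right) = -1 - \frac{n}{3}$)
$C{\left(c{\left(l{\left(-2 \right)},1 \right)},\frac{0}{-1} - \frac{3}{-1} \right)} 5843 = \left(-1 - \frac{\frac{0}{-1} - \frac{3}{-1}}{3}\right) 5843 = \left(-1 - \frac{0 \left(-1\right) - -3}{3}\right) 5843 = \left(-1 - \frac{0 + 3}{3}\right) 5843 = \left(-1 - 1\right) 5843 = \left(-2\right) 5843 = -11686$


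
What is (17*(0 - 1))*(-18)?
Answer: 306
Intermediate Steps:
(17*(0 - 1))*(-18) = (17*(-1))*(-18) = -17*(-18) = 306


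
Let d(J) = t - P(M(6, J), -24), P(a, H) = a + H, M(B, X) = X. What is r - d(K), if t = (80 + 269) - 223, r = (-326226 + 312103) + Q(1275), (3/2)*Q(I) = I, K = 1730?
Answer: -11693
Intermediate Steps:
P(a, H) = H + a
Q(I) = 2*I/3
r = -13273 (r = (-326226 + 312103) + (2/3)*1275 = -14123 + 850 = -13273)
t = 126 (t = 349 - 223 = 126)
d(J) = 150 - J (d(J) = 126 - (-24 + J) = 126 + (24 - J) = 150 - J)
r - d(K) = -13273 - (150 - 1*1730) = -13273 - (150 - 1730) = -13273 - 1*(-1580) = -13273 + 1580 = -11693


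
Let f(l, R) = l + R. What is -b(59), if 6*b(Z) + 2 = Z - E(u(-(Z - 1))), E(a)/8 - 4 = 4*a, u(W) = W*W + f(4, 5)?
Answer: 107911/6 ≈ 17985.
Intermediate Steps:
f(l, R) = R + l
u(W) = 9 + W**2 (u(W) = W*W + (5 + 4) = W**2 + 9 = 9 + W**2)
E(a) = 32 + 32*a (E(a) = 32 + 8*(4*a) = 32 + 32*a)
b(Z) = -161/3 - 16*(1 - Z)**2/3 + Z/6 (b(Z) = -1/3 + (Z - (32 + 32*(9 + (-(Z - 1))**2)))/6 = -1/3 + (Z - (32 + 32*(9 + (-(-1 + Z))**2)))/6 = -1/3 + (Z - (32 + 32*(9 + (1 - Z)**2)))/6 = -1/3 + (Z - (32 + (288 + 32*(1 - Z)**2)))/6 = -1/3 + (Z - (320 + 32*(1 - Z)**2))/6 = -1/3 + (Z + (-320 - 32*(1 - Z)**2))/6 = -1/3 + (-320 + Z - 32*(1 - Z)**2)/6 = -1/3 + (-160/3 - 16*(1 - Z)**2/3 + Z/6) = -161/3 - 16*(1 - Z)**2/3 + Z/6)
-b(59) = -(-161/3 - 16*(-1 + 59)**2/3 + (1/6)*59) = -(-161/3 - 16/3*58**2 + 59/6) = -(-161/3 - 16/3*3364 + 59/6) = -(-161/3 - 53824/3 + 59/6) = -1*(-107911/6) = 107911/6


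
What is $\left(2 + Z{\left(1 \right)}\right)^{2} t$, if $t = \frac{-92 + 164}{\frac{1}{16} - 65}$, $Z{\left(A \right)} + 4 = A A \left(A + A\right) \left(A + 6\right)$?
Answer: $- \frac{165888}{1039} \approx -159.66$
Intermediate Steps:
$Z{\left(A \right)} = -4 + 2 A^{3} \left(6 + A\right)$ ($Z{\left(A \right)} = -4 + A A \left(A + A\right) \left(A + 6\right) = -4 + A^{2} \cdot 2 A \left(6 + A\right) = -4 + 2 A^{3} \left(6 + A\right)$)
$t = - \frac{1152}{1039}$ ($t = \frac{72}{\frac{1}{16} - 65} = \frac{72}{- \frac{1039}{16}} = 72 \left(- \frac{16}{1039}\right) = - \frac{1152}{1039} \approx -1.1088$)
$\left(2 + Z{\left(1 \right)}\right)^{2} t = \left(2 + \left(-4 + 2 \cdot 1^{4} + 12 \cdot 1^{3}\right)\right)^{2} \left(- \frac{1152}{1039}\right) = \left(2 + \left(-4 + 2 \cdot 1 + 12 \cdot 1\right)\right)^{2} \left(- \frac{1152}{1039}\right) = \left(2 + \left(-4 + 2 + 12\right)\right)^{2} \left(- \frac{1152}{1039}\right) = \left(2 + 10\right)^{2} \left(- \frac{1152}{1039}\right) = 12^{2} \left(- \frac{1152}{1039}\right) = 144 \left(- \frac{1152}{1039}\right) = - \frac{165888}{1039}$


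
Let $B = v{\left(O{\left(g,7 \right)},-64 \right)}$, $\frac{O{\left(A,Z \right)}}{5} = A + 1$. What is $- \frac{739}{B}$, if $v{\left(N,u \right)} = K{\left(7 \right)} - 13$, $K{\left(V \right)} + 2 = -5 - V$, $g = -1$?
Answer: $\frac{739}{27} \approx 27.37$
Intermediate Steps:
$K{\left(V \right)} = -7 - V$ ($K{\left(V \right)} = -2 - \left(5 + V\right) = -7 - V$)
$O{\left(A,Z \right)} = 5 + 5 A$ ($O{\left(A,Z \right)} = 5 \left(A + 1\right) = 5 \left(1 + A\right) = 5 + 5 A$)
$v{\left(N,u \right)} = -27$ ($v{\left(N,u \right)} = \left(-7 - 7\right) - 13 = -14 - 13 = -27$)
$B = -27$
$- \frac{739}{B} = - \frac{739}{-27} = \left(-739\right) \left(- \frac{1}{27}\right) = \frac{739}{27}$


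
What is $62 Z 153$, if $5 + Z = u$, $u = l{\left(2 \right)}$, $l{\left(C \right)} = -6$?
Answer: $-104346$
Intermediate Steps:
$u = -6$
$Z = -11$ ($Z = -5 - 6 = -11$)
$62 Z 153 = 62 \left(-11\right) 153 = \left(-682\right) 153 = -104346$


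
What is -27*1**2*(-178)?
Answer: 4806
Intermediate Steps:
-27*1**2*(-178) = -27*1*(-178) = -27*(-178) = 4806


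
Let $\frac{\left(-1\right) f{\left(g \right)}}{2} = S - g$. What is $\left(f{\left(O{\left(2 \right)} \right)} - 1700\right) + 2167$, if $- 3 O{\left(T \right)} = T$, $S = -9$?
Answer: $\frac{1451}{3} \approx 483.67$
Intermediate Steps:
$O{\left(T \right)} = - \frac{T}{3}$
$f{\left(g \right)} = 18 + 2 g$ ($f{\left(g \right)} = - 2 \left(-9 - g\right) = 18 + 2 g$)
$\left(f{\left(O{\left(2 \right)} \right)} - 1700\right) + 2167 = \left(\left(18 + 2 \left(\left(- \frac{1}{3}\right) 2\right)\right) - 1700\right) + 2167 = \left(\left(18 + 2 \left(- \frac{2}{3}\right)\right) - 1700\right) + 2167 = \left(\left(18 - \frac{4}{3}\right) - 1700\right) + 2167 = \left(\frac{50}{3} - 1700\right) + 2167 = - \frac{5050}{3} + 2167 = \frac{1451}{3}$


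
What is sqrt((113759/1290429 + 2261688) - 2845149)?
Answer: I*sqrt(107953688554094810)/430143 ≈ 763.85*I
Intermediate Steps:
sqrt((113759/1290429 + 2261688) - 2845149) = sqrt(2918547897911/1290429 - 2845149) = sqrt(-752914881010/1290429) = I*sqrt(107953688554094810)/430143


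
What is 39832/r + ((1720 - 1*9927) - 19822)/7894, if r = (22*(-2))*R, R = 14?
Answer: -41462459/607838 ≈ -68.213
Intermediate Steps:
r = -616 (r = (22*(-2))*14 = -44*14 = -616)
39832/r + ((1720 - 1*9927) - 19822)/7894 = 39832/(-616) + ((1720 - 1*9927) - 19822)/7894 = 39832*(-1/616) + ((1720 - 9927) - 19822)*(1/7894) = -4979/77 + (-8207 - 19822)*(1/7894) = -4979/77 - 28029*1/7894 = -4979/77 - 28029/7894 = -41462459/607838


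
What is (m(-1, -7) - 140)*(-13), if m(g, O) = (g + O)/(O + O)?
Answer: 12688/7 ≈ 1812.6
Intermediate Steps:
m(g, O) = (O + g)/(2*O) (m(g, O) = (O + g)/((2*O)) = (O + g)*(1/(2*O)) = (O + g)/(2*O))
(m(-1, -7) - 140)*(-13) = ((½)*(-7 - 1)/(-7) - 140)*(-13) = ((½)*(-⅐)*(-8) - 140)*(-13) = (4/7 - 140)*(-13) = -976/7*(-13) = 12688/7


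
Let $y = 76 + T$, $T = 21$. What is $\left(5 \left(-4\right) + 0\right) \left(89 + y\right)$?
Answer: $-3720$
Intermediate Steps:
$y = 97$ ($y = 76 + 21 = 97$)
$\left(5 \left(-4\right) + 0\right) \left(89 + y\right) = \left(5 \left(-4\right) + 0\right) \left(89 + 97\right) = \left(-20 + 0\right) 186 = \left(-20\right) 186 = -3720$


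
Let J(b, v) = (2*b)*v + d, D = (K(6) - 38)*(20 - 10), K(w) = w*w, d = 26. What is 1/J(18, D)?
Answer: -1/694 ≈ -0.0014409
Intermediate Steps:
K(w) = w**2
D = -20 (D = (6**2 - 38)*(20 - 10) = (36 - 38)*10 = -2*10 = -20)
J(b, v) = 26 + 2*b*v (J(b, v) = (2*b)*v + 26 = 2*b*v + 26 = 26 + 2*b*v)
1/J(18, D) = 1/(26 + 2*18*(-20)) = 1/(26 - 720) = 1/(-694) = -1/694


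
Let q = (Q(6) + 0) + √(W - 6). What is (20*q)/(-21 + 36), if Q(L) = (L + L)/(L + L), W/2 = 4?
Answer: 4/3 + 4*√2/3 ≈ 3.2190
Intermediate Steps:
W = 8 (W = 2*4 = 8)
Q(L) = 1 (Q(L) = (2*L)/((2*L)) = (2*L)*(1/(2*L)) = 1)
q = 1 + √2 (q = (1 + 0) + √(8 - 6) = 1 + √2 ≈ 2.4142)
(20*q)/(-21 + 36) = (20*(1 + √2))/(-21 + 36) = (20 + 20*√2)/15 = (20 + 20*√2)*(1/15) = 4/3 + 4*√2/3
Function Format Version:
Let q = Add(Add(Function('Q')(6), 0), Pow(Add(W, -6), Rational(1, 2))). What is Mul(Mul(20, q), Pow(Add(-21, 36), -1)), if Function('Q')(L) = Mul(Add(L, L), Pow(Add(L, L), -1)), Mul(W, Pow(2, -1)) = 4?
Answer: Add(Rational(4, 3), Mul(Rational(4, 3), Pow(2, Rational(1, 2)))) ≈ 3.2190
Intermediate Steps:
W = 8 (W = Mul(2, 4) = 8)
Function('Q')(L) = 1 (Function('Q')(L) = Mul(Mul(2, L), Pow(Mul(2, L), -1)) = Mul(Mul(2, L), Mul(Rational(1, 2), Pow(L, -1))) = 1)
q = Add(1, Pow(2, Rational(1, 2))) (q = Add(Add(1, 0), Pow(Add(8, -6), Rational(1, 2))) = Add(1, Pow(2, Rational(1, 2))) ≈ 2.4142)
Mul(Mul(20, q), Pow(Add(-21, 36), -1)) = Mul(Mul(20, Add(1, Pow(2, Rational(1, 2)))), Pow(Add(-21, 36), -1)) = Mul(Add(20, Mul(20, Pow(2, Rational(1, 2)))), Pow(15, -1)) = Mul(Add(20, Mul(20, Pow(2, Rational(1, 2)))), Rational(1, 15)) = Add(Rational(4, 3), Mul(Rational(4, 3), Pow(2, Rational(1, 2))))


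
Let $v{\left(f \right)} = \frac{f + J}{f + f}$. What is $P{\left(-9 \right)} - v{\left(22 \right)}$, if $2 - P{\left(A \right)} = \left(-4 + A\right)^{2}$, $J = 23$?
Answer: $- \frac{7393}{44} \approx -168.02$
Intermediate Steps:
$v{\left(f \right)} = \frac{23 + f}{2 f}$ ($v{\left(f \right)} = \frac{f + 23}{f + f} = \frac{23 + f}{2 f}$)
$P{\left(A \right)} = 2 - \left(-4 + A\right)^{2}$
$P{\left(-9 \right)} - v{\left(22 \right)} = \left(2 - \left(-4 - 9\right)^{2}\right) - \frac{23 + 22}{2 \cdot 22} = \left(2 - \left(-13\right)^{2}\right) - \frac{1}{2} \cdot \frac{1}{22} \cdot 45 = \left(2 - 169\right) - \frac{45}{44} = -167 - \frac{45}{44} = - \frac{7393}{44}$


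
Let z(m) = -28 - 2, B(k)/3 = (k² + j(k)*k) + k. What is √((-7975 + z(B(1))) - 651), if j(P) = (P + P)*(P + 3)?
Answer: 4*I*√541 ≈ 93.038*I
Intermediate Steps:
j(P) = 2*P*(3 + P) (j(P) = (2*P)*(3 + P) = 2*P*(3 + P))
B(k) = 3*k + 3*k² + 6*k²*(3 + k) (B(k) = 3*((k² + (2*k*(3 + k))*k) + k) = 3*((k² + 2*k²*(3 + k)) + k) = 3*(k + k² + 2*k²*(3 + k)) = 3*k + 3*k² + 6*k²*(3 + k))
z(m) = -30
√((-7975 + z(B(1))) - 651) = √((-7975 - 30) - 651) = √(-8005 - 651) = √(-8656) = 4*I*√541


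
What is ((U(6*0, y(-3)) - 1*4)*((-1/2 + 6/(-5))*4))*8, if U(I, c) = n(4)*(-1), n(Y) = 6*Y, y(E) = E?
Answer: 7616/5 ≈ 1523.2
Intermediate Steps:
U(I, c) = -24 (U(I, c) = (6*4)*(-1) = 24*(-1) = -24)
((U(6*0, y(-3)) - 1*4)*((-1/2 + 6/(-5))*4))*8 = ((-24 - 1*4)*((-1/2 + 6/(-5))*4))*8 = ((-24 - 4)*((-1*½ + 6*(-⅕))*4))*8 = -28*(-½ - 6/5)*4*8 = -(-238)*4/5*8 = -28*(-34/5)*8 = (952/5)*8 = 7616/5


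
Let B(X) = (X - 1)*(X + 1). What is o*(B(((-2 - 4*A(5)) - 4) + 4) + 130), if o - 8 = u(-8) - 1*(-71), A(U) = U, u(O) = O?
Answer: 43523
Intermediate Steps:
o = 71 (o = 8 + (-8 - 1*(-71)) = 8 + (-8 + 71) = 8 + 63 = 71)
B(X) = (1 + X)*(-1 + X) (B(X) = (-1 + X)*(1 + X) = (1 + X)*(-1 + X))
o*(B(((-2 - 4*A(5)) - 4) + 4) + 130) = 71*((-1 + (((-2 - 4*5) - 4) + 4)²) + 130) = 71*((-1 + (((-2 - 20) - 4) + 4)²) + 130) = 71*((-1 + ((-22 - 4) + 4)²) + 130) = 71*((-1 + (-26 + 4)²) + 130) = 71*((-1 + (-22)²) + 130) = 71*((-1 + 484) + 130) = 71*(483 + 130) = 71*613 = 43523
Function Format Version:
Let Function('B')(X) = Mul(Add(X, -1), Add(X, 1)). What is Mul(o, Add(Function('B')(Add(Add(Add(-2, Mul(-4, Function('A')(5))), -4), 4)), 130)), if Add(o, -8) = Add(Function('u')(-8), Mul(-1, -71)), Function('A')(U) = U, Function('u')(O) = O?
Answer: 43523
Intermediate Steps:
o = 71 (o = Add(8, Add(-8, Mul(-1, -71))) = Add(8, Add(-8, 71)) = Add(8, 63) = 71)
Function('B')(X) = Mul(Add(1, X), Add(-1, X)) (Function('B')(X) = Mul(Add(-1, X), Add(1, X)) = Mul(Add(1, X), Add(-1, X)))
Mul(o, Add(Function('B')(Add(Add(Add(-2, Mul(-4, Function('A')(5))), -4), 4)), 130)) = Mul(71, Add(Add(-1, Pow(Add(Add(Add(-2, Mul(-4, 5)), -4), 4), 2)), 130)) = Mul(71, Add(Add(-1, Pow(Add(Add(Add(-2, -20), -4), 4), 2)), 130)) = Mul(71, Add(Add(-1, Pow(Add(Add(-22, -4), 4), 2)), 130)) = Mul(71, Add(Add(-1, Pow(Add(-26, 4), 2)), 130)) = Mul(71, Add(Add(-1, Pow(-22, 2)), 130)) = Mul(71, Add(Add(-1, 484), 130)) = Mul(71, Add(483, 130)) = Mul(71, 613) = 43523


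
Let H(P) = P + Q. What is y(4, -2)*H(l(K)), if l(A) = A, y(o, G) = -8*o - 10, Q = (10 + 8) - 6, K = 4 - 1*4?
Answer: -504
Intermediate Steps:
K = 0 (K = 4 - 4 = 0)
Q = 12 (Q = 18 - 6 = 12)
y(o, G) = -10 - 8*o
H(P) = 12 + P (H(P) = P + 12 = 12 + P)
y(4, -2)*H(l(K)) = (-10 - 8*4)*(12 + 0) = (-10 - 32)*12 = -42*12 = -504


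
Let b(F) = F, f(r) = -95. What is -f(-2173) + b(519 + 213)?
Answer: 827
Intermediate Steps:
-f(-2173) + b(519 + 213) = -1*(-95) + (519 + 213) = 95 + 732 = 827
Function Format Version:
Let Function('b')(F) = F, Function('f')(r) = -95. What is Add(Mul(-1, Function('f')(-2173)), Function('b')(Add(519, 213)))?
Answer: 827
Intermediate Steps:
Add(Mul(-1, Function('f')(-2173)), Function('b')(Add(519, 213))) = Add(Mul(-1, -95), Add(519, 213)) = Add(95, 732) = 827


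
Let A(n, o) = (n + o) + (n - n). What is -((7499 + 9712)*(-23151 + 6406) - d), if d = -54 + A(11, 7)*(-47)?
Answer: 288197295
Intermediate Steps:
A(n, o) = n + o (A(n, o) = (n + o) + 0 = n + o)
d = -900 (d = -54 + (11 + 7)*(-47) = -54 + 18*(-47) = -54 - 846 = -900)
-((7499 + 9712)*(-23151 + 6406) - d) = -((7499 + 9712)*(-23151 + 6406) - 1*(-900)) = -(17211*(-16745) + 900) = -(-288198195 + 900) = -1*(-288197295) = 288197295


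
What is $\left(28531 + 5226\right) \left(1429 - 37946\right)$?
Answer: $-1232704369$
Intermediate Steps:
$\left(28531 + 5226\right) \left(1429 - 37946\right) = 33757 \left(-36517\right) = -1232704369$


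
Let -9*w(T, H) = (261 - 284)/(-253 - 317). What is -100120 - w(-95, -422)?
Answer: -513615577/5130 ≈ -1.0012e+5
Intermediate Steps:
w(T, H) = -23/5130 (w(T, H) = -(261 - 284)/(9*(-253 - 317)) = -(-23)/(9*(-570)) = -(-23)*(-1)/(9*570) = -⅑*23/570 = -23/5130)
-100120 - w(-95, -422) = -100120 - 1*(-23/5130) = -100120 + 23/5130 = -513615577/5130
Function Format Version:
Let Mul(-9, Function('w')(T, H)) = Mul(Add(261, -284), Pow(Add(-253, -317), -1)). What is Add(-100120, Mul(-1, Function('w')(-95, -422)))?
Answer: Rational(-513615577, 5130) ≈ -1.0012e+5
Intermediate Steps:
Function('w')(T, H) = Rational(-23, 5130) (Function('w')(T, H) = Mul(Rational(-1, 9), Mul(Add(261, -284), Pow(Add(-253, -317), -1))) = Mul(Rational(-1, 9), Mul(-23, Pow(-570, -1))) = Mul(Rational(-1, 9), Mul(-23, Rational(-1, 570))) = Mul(Rational(-1, 9), Rational(23, 570)) = Rational(-23, 5130))
Add(-100120, Mul(-1, Function('w')(-95, -422))) = Add(-100120, Mul(-1, Rational(-23, 5130))) = Add(-100120, Rational(23, 5130)) = Rational(-513615577, 5130)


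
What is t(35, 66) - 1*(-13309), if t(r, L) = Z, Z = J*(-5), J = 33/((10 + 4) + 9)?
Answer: 305942/23 ≈ 13302.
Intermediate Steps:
J = 33/23 (J = 33/(14 + 9) = 33/23 ≈ 1.4348)
Z = -165/23 (Z = (33/23)*(-5) = -165/23 ≈ -7.1739)
t(r, L) = -165/23
t(35, 66) - 1*(-13309) = -165/23 - 1*(-13309) = -165/23 + 13309 = 305942/23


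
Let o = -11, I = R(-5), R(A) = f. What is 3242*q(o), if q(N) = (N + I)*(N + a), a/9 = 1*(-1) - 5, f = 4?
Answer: 1475110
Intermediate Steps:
R(A) = 4
I = 4
a = -54 (a = 9*(1*(-1) - 5) = 9*(-1 - 5) = 9*(-6) = -54)
q(N) = (-54 + N)*(4 + N) (q(N) = (N + 4)*(N - 54) = (4 + N)*(-54 + N) = (-54 + N)*(4 + N))
3242*q(o) = 3242*(-216 + (-11)² - 50*(-11)) = 3242*(-216 + 121 + 550) = 3242*455 = 1475110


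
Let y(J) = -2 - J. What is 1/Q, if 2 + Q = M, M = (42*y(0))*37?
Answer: -1/3110 ≈ -0.00032154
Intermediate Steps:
M = -3108 (M = (42*(-2 - 1*0))*37 = (42*(-2 + 0))*37 = (42*(-2))*37 = -84*37 = -3108)
Q = -3110 (Q = -2 - 3108 = -3110)
1/Q = 1/(-3110) = -1/3110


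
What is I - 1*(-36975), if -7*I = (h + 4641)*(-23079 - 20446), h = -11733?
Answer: -308420475/7 ≈ -4.4060e+7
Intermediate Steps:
I = -308679300/7 (I = -(-11733 + 4641)*(-23079 - 20446)/7 = -(-7092)*(-43525)/7 = -1/7*308679300 = -308679300/7 ≈ -4.4097e+7)
I - 1*(-36975) = -308679300/7 - 1*(-36975) = -308679300/7 + 36975 = -308420475/7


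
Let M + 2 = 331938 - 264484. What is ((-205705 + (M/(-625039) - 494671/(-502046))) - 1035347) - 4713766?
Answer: -1868611667302587115/313798329794 ≈ -5.9548e+6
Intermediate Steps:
M = 67452 (M = -2 + (331938 - 264484) = -2 + 67454 = 67452)
((-205705 + (M/(-625039) - 494671/(-502046))) - 1035347) - 4713766 = ((-205705 + (67452/(-625039) - 494671/(-502046))) - 1035347) - 4713766 = ((-205705 + (67452*(-1/625039) - 494671*(-1/502046))) - 1035347) - 4713766 = ((-205705 + (-67452/625039 + 494671/502046)) - 1035347) - 4713766 = ((-205705 + 275324660377/313798329794) - 1035347) - 4713766 = (-64549610105614393/313798329794 - 1035347) - 4713766 = -389439769462842911/313798329794 - 4713766 = -1868611667302587115/313798329794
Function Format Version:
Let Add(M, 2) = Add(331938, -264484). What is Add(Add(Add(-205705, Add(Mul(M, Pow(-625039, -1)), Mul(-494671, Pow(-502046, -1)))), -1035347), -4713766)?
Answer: Rational(-1868611667302587115, 313798329794) ≈ -5.9548e+6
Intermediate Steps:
M = 67452 (M = Add(-2, Add(331938, -264484)) = Add(-2, 67454) = 67452)
Add(Add(Add(-205705, Add(Mul(M, Pow(-625039, -1)), Mul(-494671, Pow(-502046, -1)))), -1035347), -4713766) = Add(Add(Add(-205705, Add(Mul(67452, Pow(-625039, -1)), Mul(-494671, Pow(-502046, -1)))), -1035347), -4713766) = Add(Add(Add(-205705, Add(Mul(67452, Rational(-1, 625039)), Mul(-494671, Rational(-1, 502046)))), -1035347), -4713766) = Add(Add(Add(-205705, Add(Rational(-67452, 625039), Rational(494671, 502046))), -1035347), -4713766) = Add(Add(Add(-205705, Rational(275324660377, 313798329794)), -1035347), -4713766) = Add(Add(Rational(-64549610105614393, 313798329794), -1035347), -4713766) = Add(Rational(-389439769462842911, 313798329794), -4713766) = Rational(-1868611667302587115, 313798329794)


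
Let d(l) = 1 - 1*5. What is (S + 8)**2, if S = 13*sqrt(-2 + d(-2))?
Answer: -950 + 208*I*sqrt(6) ≈ -950.0 + 509.49*I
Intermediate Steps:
d(l) = -4 (d(l) = 1 - 5 = -4)
S = 13*I*sqrt(6) (S = 13*sqrt(-2 - 4) = 13*sqrt(-6) = 13*(I*sqrt(6)) = 13*I*sqrt(6) ≈ 31.843*I)
(S + 8)**2 = (13*I*sqrt(6) + 8)**2 = (8 + 13*I*sqrt(6))**2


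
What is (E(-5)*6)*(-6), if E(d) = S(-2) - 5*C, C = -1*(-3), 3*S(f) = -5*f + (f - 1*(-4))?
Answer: 396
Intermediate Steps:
S(f) = 4/3 - 4*f/3 (S(f) = (-5*f + (f - 1*(-4)))/3 = (-5*f + (f + 4))/3 = (-5*f + (4 + f))/3 = (4 - 4*f)/3 = 4/3 - 4*f/3)
C = 3
E(d) = -11 (E(d) = (4/3 - 4/3*(-2)) - 5*3 = (4/3 + 8/3) - 15 = 4 - 15 = -11)
(E(-5)*6)*(-6) = -11*6*(-6) = -66*(-6) = 396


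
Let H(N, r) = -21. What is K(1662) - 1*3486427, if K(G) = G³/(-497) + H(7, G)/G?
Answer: -3503276479317/275338 ≈ -1.2724e+7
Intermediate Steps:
K(G) = -21/G - G³/497 (K(G) = G³/(-497) - 21/G = G³*(-1/497) - 21/G = -G³/497 - 21/G = -21/G - G³/497)
K(1662) - 1*3486427 = (1/497)*(-10437 - 1*1662⁴)/1662 - 1*3486427 = (1/497)*(1/1662)*(-10437 - 1*7629991915536) - 3486427 = (1/497)*(1/1662)*(-10437 - 7629991915536) - 3486427 = (1/497)*(1/1662)*(-7629991925973) - 3486427 = -2543330641991/275338 - 3486427 = -3503276479317/275338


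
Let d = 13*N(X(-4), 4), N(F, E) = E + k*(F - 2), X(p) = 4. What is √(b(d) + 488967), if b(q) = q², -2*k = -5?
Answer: 8*√7854 ≈ 708.98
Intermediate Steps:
k = 5/2 (k = -½*(-5) = 5/2 ≈ 2.5000)
N(F, E) = -5 + E + 5*F/2 (N(F, E) = E + 5*(F - 2)/2 = E + 5*(-2 + F)/2 = E + (-5 + 5*F/2) = -5 + E + 5*F/2)
d = 117 (d = 13*(-5 + 4 + (5/2)*4) = 13*(-5 + 4 + 10) = 13*9 = 117)
√(b(d) + 488967) = √(117² + 488967) = √(13689 + 488967) = √502656 = 8*√7854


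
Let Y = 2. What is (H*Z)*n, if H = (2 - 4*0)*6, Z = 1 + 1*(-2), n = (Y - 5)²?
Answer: -108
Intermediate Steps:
n = 9 (n = (2 - 5)² = (-3)² = 9)
Z = -1 (Z = 1 - 2 = -1)
H = 12 (H = (2 - 1*0)*6 = (2 + 0)*6 = 2*6 = 12)
(H*Z)*n = (12*(-1))*9 = -12*9 = -108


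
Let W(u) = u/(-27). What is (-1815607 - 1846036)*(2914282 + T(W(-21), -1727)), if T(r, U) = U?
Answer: -10664736627865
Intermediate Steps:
W(u) = -u/27 (W(u) = u*(-1/27) = -u/27)
(-1815607 - 1846036)*(2914282 + T(W(-21), -1727)) = (-1815607 - 1846036)*(2914282 - 1727) = -3661643*2912555 = -10664736627865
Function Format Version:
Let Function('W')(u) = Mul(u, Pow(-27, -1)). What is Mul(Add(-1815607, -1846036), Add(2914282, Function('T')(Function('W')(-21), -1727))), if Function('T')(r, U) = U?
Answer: -10664736627865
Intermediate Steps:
Function('W')(u) = Mul(Rational(-1, 27), u) (Function('W')(u) = Mul(u, Rational(-1, 27)) = Mul(Rational(-1, 27), u))
Mul(Add(-1815607, -1846036), Add(2914282, Function('T')(Function('W')(-21), -1727))) = Mul(Add(-1815607, -1846036), Add(2914282, -1727)) = Mul(-3661643, 2912555) = -10664736627865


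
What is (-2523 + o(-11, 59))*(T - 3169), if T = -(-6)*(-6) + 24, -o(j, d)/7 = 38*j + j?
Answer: -1526880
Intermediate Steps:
o(j, d) = -273*j (o(j, d) = -7*(38*j + j) = -273*j)
T = -12 (T = -2*18 + 24 = -36 + 24 = -12)
(-2523 + o(-11, 59))*(T - 3169) = (-2523 - 273*(-11))*(-12 - 3169) = (-2523 + 3003)*(-3181) = 480*(-3181) = -1526880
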